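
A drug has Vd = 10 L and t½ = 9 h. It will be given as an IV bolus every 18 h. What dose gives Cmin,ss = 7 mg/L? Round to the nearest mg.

τ/t½ = 18/9 ≈ 2, so f = (1/2)^(18/9) ≈ 0.250000.
Cmin,ss = (D/Vd)·f/(1−f), so D = Cmin,ss·Vd·(1−f)/f.
D = 7 × 10 × (1−f)/f ≈ 7 × 10 × 3.00000 ≈ 210.00 mg.

210 mg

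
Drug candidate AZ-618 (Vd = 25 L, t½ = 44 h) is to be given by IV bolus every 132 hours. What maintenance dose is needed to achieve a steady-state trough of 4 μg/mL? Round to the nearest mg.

700 mg

τ/t½ = 132/44 ≈ 3, so f = (1/2)^(132/44) ≈ 0.125000.
Cmin,ss = (D/Vd)·f/(1−f), so D = Cmin,ss·Vd·(1−f)/f.
D = 4 × 25 × (1−f)/f ≈ 4 × 25 × 7.00000 ≈ 700.00 mg.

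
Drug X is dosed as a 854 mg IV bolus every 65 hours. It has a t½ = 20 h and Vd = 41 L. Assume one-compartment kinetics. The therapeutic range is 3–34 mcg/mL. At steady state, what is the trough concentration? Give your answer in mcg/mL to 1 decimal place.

2.4 mcg/mL

τ/t½ = 65/20 ≈ 3.25, so fraction remaining f = (1/2)^(65/20) ≈ 0.1051.
Each bolus raises the concentration by D/Vd = 854/41 ≈ 20.829 mcg/mL.
Steady-state trough Cmin,ss = C₀·f/(1−f) ≈ 20.829 × 0.1051/0.8949 ≈ 2.446 mcg/mL.
Trough 2.4 mcg/mL vs MEC 3 mcg/mL: subtherapeutic.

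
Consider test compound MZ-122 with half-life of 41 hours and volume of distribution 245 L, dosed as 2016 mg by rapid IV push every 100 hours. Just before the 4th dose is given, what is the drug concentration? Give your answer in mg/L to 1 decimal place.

1.8 mg/L

f = (1/2)^(τ/t½) = (1/2)^(100/41) ≈ 0.1844.
C₀ = D/Vd = 2016/245 ≈ 8.229 mg/L.
Before the 4th dose, 3 doses have been given. Superposition: Cmin = C₀·(f + f² + … + f^3).
≈ 8.229 × (0.1844 + 0.0340 + 0.0063) ≈ 8.229 × 0.2247 ≈ 1.849 mg/L.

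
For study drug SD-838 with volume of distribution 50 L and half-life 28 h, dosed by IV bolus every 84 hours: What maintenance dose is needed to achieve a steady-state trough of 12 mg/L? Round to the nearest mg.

τ/t½ = 84/28 ≈ 3, so f = (1/2)^(84/28) ≈ 0.125000.
Cmin,ss = (D/Vd)·f/(1−f), so D = Cmin,ss·Vd·(1−f)/f.
D = 12 × 50 × (1−f)/f ≈ 12 × 50 × 7.00000 ≈ 4200.00 mg.

4200 mg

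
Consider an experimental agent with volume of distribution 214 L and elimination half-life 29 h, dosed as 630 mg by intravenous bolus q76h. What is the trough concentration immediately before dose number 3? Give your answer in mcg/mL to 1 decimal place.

f = (1/2)^(τ/t½) = (1/2)^(76/29) ≈ 0.1626.
C₀ = D/Vd = 630/214 ≈ 2.944 mcg/mL.
Before the 3rd dose, 2 doses have been given. Superposition: Cmin = C₀·(f + f²).
≈ 2.944 × (0.1626 + 0.0264) ≈ 2.944 × 0.1890 ≈ 0.556 mcg/mL.

0.6 mcg/mL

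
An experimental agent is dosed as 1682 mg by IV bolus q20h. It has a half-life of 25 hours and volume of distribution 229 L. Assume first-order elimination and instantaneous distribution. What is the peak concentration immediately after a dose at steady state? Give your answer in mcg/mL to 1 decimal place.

Over one 20-h interval, 20/25 ≈ 0.8 half-lives elapse, leaving f ≈ 0.5743 of each dose.
Accumulation ratio R = 1/(1 − f) ≈ 1/0.4257 ≈ 2.3491.
Single-dose peak C₀ = D/Vd = 1682/229 ≈ 7.345 mcg/mL.
Cmax,ss = C₀/(1 − f) ≈ 7.345/0.4257 ≈ 17.254 mcg/mL.

17.3 mcg/mL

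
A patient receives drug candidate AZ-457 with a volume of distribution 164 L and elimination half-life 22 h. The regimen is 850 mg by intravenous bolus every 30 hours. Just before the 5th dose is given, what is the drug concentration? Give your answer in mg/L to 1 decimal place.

3.2 mg/L

f = (1/2)^(τ/t½) = (1/2)^(30/22) ≈ 0.3886.
C₀ = D/Vd = 850/164 ≈ 5.183 mg/L.
Before the 5th dose, 4 doses have been given. Superposition: Cmin = C₀·(f + f² + … + f^4).
≈ 5.183 × (0.3886 + 0.1510 + 0.0587 + 0.0228) ≈ 5.183 × 0.6211 ≈ 3.219 mg/L.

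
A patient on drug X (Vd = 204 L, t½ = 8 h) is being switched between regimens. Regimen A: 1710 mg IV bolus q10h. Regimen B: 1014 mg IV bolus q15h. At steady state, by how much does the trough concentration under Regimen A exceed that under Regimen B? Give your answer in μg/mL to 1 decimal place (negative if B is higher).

4.2 μg/mL

Regimen A: f = (1/2)^(10/8) ≈ 0.4204; Cmin,ss = (1710/204)·f/(1−f) ≈ 6.080 μg/mL.
Regimen B: f = (1/2)^(15/8) ≈ 0.2726; Cmin,ss = (1014/204)·f/(1−f) ≈ 1.863 μg/mL.
Difference ≈ 6.080 − 1.863 ≈ 4.217 μg/mL.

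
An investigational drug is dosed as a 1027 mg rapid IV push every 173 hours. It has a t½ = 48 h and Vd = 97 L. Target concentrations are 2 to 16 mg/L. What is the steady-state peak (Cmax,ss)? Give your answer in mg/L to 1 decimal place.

11.5 mg/L

Over one 173-h interval, 173/48 ≈ 3.6042 half-lives elapse, leaving f ≈ 0.0822 of each dose.
At steady state, accumulation factor R = 1/(1 − e^(−kτ)) ≈ 1.0896.
Single-dose peak C₀ = D/Vd = 1027/97 ≈ 10.588 mg/L.
Cmax,ss = C₀/(1 − f) ≈ 10.588/0.9178 ≈ 11.536 mg/L.
Peak 11.5 mg/L vs MTC 16 mg/L: below toxic threshold.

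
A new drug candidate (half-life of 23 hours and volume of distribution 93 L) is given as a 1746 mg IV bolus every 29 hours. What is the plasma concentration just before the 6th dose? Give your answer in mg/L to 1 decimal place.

f = (1/2)^(τ/t½) = (1/2)^(29/23) ≈ 0.4173.
C₀ = D/Vd = 1746/93 ≈ 18.774 mg/L.
Before the 6th dose, 5 doses have been given. Superposition: Cmin = C₀·(f + f² + … + f^5).
≈ 18.774 × (0.4173 + 0.1741 + 0.0727 + 0.0303 + 0.0127) ≈ 18.774 × 0.7071 ≈ 13.275 mg/L.

13.3 mg/L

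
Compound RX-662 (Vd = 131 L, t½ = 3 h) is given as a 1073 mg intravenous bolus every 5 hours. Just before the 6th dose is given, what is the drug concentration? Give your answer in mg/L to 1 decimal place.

3.8 mg/L

f = (1/2)^(τ/t½) = (1/2)^(5/3) ≈ 0.3150.
C₀ = D/Vd = 1073/131 ≈ 8.191 mg/L.
Before the 6th dose, 5 doses have been given. Superposition: Cmin = C₀·(f + f² + … + f^5).
≈ 8.191 × (0.3150 + 0.0992 + 0.0313 + 0.0098 + 0.0031) ≈ 8.191 × 0.4584 ≈ 3.755 mg/L.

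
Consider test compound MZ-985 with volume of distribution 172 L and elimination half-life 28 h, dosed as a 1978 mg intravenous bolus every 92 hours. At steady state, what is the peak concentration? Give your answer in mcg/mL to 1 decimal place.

12.8 mcg/mL

τ/t½ = 92/28 ≈ 3.2857, so fraction remaining f = (1/2)^(92/28) ≈ 0.1025.
At steady state, accumulation factor R = 1/(1 − e^(−kτ)) ≈ 1.1142.
Single-dose peak C₀ = D/Vd = 1978/172 ≈ 11.500 mcg/mL.
Steady-state peak Cmax,ss = C₀·R ≈ 11.500 × 1.1142 ≈ 12.813 mcg/mL.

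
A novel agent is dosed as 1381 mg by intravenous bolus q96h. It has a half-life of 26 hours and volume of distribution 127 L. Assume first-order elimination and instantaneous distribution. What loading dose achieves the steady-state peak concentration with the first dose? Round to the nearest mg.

1497 mg

f = (1/2)^(96/26) ≈ 0.077358; accumulation ratio R = 1/(1−f) ≈ 1.08384.
Loading dose to hit Cmax,ss on first dose: D_load = D_maint·R ≈ 1381 × 1.08384 ≈ 1496.78 mg.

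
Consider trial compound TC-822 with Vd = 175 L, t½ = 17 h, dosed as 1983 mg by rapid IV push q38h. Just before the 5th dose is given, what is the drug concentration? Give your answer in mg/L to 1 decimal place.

3.0 mg/L

f = (1/2)^(τ/t½) = (1/2)^(38/17) ≈ 0.2124.
C₀ = D/Vd = 1983/175 ≈ 11.331 mg/L.
Before the 5th dose, 4 doses have been given. Superposition: Cmin = C₀·(f + f² + … + f^4).
≈ 11.331 × (0.2124 + 0.0451 + 0.0096 + 0.0020) ≈ 11.331 × 0.2691 ≈ 3.049 mg/L.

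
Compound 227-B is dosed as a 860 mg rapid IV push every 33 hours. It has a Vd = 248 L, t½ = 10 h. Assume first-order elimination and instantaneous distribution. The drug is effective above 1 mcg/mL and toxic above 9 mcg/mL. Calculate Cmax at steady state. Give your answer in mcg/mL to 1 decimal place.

τ/t½ = 33/10 ≈ 3.3, so fraction remaining f = (1/2)^(33/10) ≈ 0.1015.
Accumulation ratio R = 1/(1 − f) ≈ 1/0.8985 ≈ 1.1130.
Single-dose peak C₀ = D/Vd = 860/248 ≈ 3.468 mcg/mL.
Cmax,ss = C₀/(1 − f) ≈ 3.468/0.8985 ≈ 3.860 mcg/mL.
Peak 3.9 mcg/mL vs MTC 9 mcg/mL: below toxic threshold.

3.9 mcg/mL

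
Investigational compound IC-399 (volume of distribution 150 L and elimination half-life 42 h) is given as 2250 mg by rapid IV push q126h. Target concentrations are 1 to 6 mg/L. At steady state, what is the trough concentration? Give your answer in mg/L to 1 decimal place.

2.1 mg/L

τ = 126 h = 3 half-lives, so f = (1/2)^3 = 0.125.
Accumulation ratio R = 1/(1 − f) = 1/0.875 = 8/7.
Single-dose peak C₀ = D/Vd = 2250/150 = 15 mg/L.
Steady-state peak Cmax,ss = C₀·R = 15 × 8/7 ≈ 17.143 mg/L.
Steady-state trough Cmin,ss = Cmax,ss·f ≈ 17.143 × 0.125 ≈ 2.143 mg/L.
Trough 2.1 mg/L vs MEC 1 mg/L: adequate.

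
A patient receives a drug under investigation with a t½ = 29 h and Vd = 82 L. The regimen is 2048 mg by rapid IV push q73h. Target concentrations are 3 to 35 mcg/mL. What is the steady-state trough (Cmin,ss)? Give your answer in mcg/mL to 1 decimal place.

5.3 mcg/mL

k = ln2/t½ = ln2/29 ≈ 0.023902 h⁻¹; fraction remaining f = e^(−kτ) = e^(−0.023902×73) ≈ 0.1747.
Accumulation ratio R = 1/(1 − f) ≈ 1/0.8253 ≈ 1.2117.
Each bolus raises the concentration by D/Vd = 2048/82 ≈ 24.976 mcg/mL.
Cmax,ss = C₀/(1 − f) ≈ 24.976/0.8253 ≈ 30.263 mcg/mL.
Steady-state trough Cmin,ss = Cmax,ss·f ≈ 30.263 × 0.1747 ≈ 5.287 mcg/mL.
Trough 5.3 mcg/mL vs MEC 3 mcg/mL: adequate.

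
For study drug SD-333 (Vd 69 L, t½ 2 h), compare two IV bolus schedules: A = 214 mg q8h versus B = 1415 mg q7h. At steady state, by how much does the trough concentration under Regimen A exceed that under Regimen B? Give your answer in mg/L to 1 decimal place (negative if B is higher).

-1.8 mg/L

Regimen A: f = (1/2)^(8/2) ≈ 0.0625; Cmin,ss = (214/69)·f/(1−f) ≈ 0.207 mg/L.
Regimen B: f = (1/2)^(7/2) ≈ 0.0884; Cmin,ss = (1415/69)·f/(1−f) ≈ 1.989 mg/L.
Difference ≈ 0.207 − 1.989 ≈ -1.782 mg/L.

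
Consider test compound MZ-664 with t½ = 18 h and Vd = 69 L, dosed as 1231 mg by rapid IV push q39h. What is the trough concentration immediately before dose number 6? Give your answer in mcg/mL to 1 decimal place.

f = (1/2)^(τ/t½) = (1/2)^(39/18) ≈ 0.2227.
C₀ = D/Vd = 1231/69 ≈ 17.841 mcg/mL.
Before the 6th dose, 5 doses have been given. Superposition: Cmin = C₀·(f + f² + … + f^5).
≈ 17.841 × (0.2227 + 0.0496 + 0.0110 + 0.0025 + 0.0005) ≈ 17.841 × 0.2863 ≈ 5.108 mcg/mL.

5.1 mcg/mL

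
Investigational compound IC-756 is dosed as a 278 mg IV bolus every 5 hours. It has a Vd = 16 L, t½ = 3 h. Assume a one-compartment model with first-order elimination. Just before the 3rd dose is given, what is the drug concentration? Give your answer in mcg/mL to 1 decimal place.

f = (1/2)^(τ/t½) = (1/2)^(5/3) ≈ 0.3150.
C₀ = D/Vd = 278/16 ≈ 17.375 mcg/mL.
Before the 3rd dose, 2 doses have been given. Superposition: Cmin = C₀·(f + f²).
≈ 17.375 × (0.3150 + 0.0992) ≈ 17.375 × 0.4142 ≈ 7.197 mcg/mL.

7.2 mcg/mL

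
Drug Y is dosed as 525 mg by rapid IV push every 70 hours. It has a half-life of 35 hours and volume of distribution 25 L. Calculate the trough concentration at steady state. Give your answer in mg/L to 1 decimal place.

The dosing interval is 2 half-lives, so f = 2^(−2) = 0.25.
Accumulation ratio R = 1/(1 − f) = 1/0.75 = 4/3.
Single-dose peak C₀ = D/Vd = 525/25 = 21 mg/L.
Steady-state peak Cmax,ss = C₀·R = 21 × 4/3 ≈ 28.000 mg/L.
Steady-state trough Cmin,ss = Cmax,ss·f ≈ 28.000 × 0.25 ≈ 7.000 mg/L.

7.0 mg/L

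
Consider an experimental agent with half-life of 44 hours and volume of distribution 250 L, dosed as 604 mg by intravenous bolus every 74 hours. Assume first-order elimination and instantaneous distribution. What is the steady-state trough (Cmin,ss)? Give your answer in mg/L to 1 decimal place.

1.1 mg/L

Over one 74-h interval, 74/44 ≈ 1.6818 half-lives elapse, leaving f ≈ 0.3117 of each dose.
Each bolus raises the concentration by D/Vd = 604/250 ≈ 2.416 mg/L.
Steady-state trough Cmin,ss = C₀·f/(1−f) ≈ 2.416 × 0.3117/0.6883 ≈ 1.094 mg/L.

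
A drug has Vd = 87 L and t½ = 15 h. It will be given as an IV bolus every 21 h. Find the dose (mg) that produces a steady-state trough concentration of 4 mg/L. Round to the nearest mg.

τ/t½ = 21/15 ≈ 1.4, so f = (1/2)^(21/15) ≈ 0.378929.
Cmin,ss = (D/Vd)·f/(1−f), so D = Cmin,ss·Vd·(1−f)/f.
D = 4 × 87 × (1−f)/f ≈ 4 × 87 × 1.63902 ≈ 570.38 mg.

570 mg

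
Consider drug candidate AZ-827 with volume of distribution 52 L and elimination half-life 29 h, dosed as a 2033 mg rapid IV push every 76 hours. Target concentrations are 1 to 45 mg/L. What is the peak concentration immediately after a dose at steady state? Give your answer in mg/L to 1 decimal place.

τ/t½ = 76/29 ≈ 2.6207, so fraction remaining f = (1/2)^(76/29) ≈ 0.1626.
Accumulation ratio R = 1/(1 − f) ≈ 1/0.8374 ≈ 1.1942.
Each bolus raises the concentration by D/Vd = 2033/52 ≈ 39.096 mg/L.
Steady-state peak Cmax,ss = C₀·R ≈ 39.096 × 1.1942 ≈ 46.688 mg/L.
Peak 46.7 mg/L vs MTC 45 mg/L: exceeds toxic threshold.

46.7 mg/L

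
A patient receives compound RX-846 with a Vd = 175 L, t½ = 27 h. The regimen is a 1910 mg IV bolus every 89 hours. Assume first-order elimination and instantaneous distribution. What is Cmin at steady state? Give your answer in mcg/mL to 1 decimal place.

k = ln2/t½ = ln2/27 ≈ 0.025672 h⁻¹; fraction remaining f = e^(−kτ) = e^(−0.025672×89) ≈ 0.1018.
Each bolus raises the concentration by D/Vd = 1910/175 ≈ 10.914 mcg/mL.
Steady-state trough Cmin,ss = C₀·f/(1−f) ≈ 10.914 × 0.1018/0.8982 ≈ 1.237 mcg/mL.

1.2 mcg/mL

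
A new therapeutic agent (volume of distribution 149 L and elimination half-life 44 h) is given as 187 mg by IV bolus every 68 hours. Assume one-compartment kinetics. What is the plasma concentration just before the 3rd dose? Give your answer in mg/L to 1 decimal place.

0.6 mg/L

f = (1/2)^(τ/t½) = (1/2)^(68/44) ≈ 0.3426.
C₀ = D/Vd = 187/149 ≈ 1.255 mg/L.
Before the 3rd dose, 2 doses have been given. Superposition: Cmin = C₀·(f + f²).
≈ 1.255 × (0.3426 + 0.1174) ≈ 1.255 × 0.4600 ≈ 0.577 mg/L.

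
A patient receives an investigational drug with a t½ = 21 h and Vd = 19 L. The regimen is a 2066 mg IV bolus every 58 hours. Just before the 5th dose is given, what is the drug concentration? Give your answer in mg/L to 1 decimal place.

18.8 mg/L

f = (1/2)^(τ/t½) = (1/2)^(58/21) ≈ 0.1474.
C₀ = D/Vd = 2066/19 ≈ 108.737 mg/L.
Before the 5th dose, 4 doses have been given. Superposition: Cmin = C₀·(f + f² + … + f^4).
≈ 108.737 × (0.1474 + 0.0217 + 0.0032 + 0.0005) ≈ 108.737 × 0.1728 ≈ 18.790 mg/L.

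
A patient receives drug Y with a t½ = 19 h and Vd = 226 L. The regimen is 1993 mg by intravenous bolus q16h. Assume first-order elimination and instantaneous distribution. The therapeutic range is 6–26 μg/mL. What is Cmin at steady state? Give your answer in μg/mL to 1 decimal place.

11.1 μg/mL

Over one 16-h interval, 16/19 ≈ 0.84211 half-lives elapse, leaving f ≈ 0.5578 of each dose.
Single-dose peak C₀ = D/Vd = 1993/226 ≈ 8.819 μg/mL.
Steady-state trough Cmin,ss = C₀·f/(1−f) ≈ 8.819 × 0.5578/0.4422 ≈ 11.124 μg/mL.
Trough 11.1 μg/mL vs MEC 6 μg/mL: adequate.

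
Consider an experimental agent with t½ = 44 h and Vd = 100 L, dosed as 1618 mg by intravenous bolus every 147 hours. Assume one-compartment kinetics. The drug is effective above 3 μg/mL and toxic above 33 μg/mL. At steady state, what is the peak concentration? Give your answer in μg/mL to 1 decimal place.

k = ln2/t½ = ln2/44 ≈ 0.015753 h⁻¹; fraction remaining f = e^(−kτ) = e^(−0.015753×147) ≈ 0.0987.
At steady state, accumulation factor R = 1/(1 − e^(−kτ)) ≈ 1.1095.
Single-dose peak C₀ = D/Vd = 1618/100 ≈ 16.180 μg/mL.
Cmax,ss = C₀/(1 − f) ≈ 16.180/0.9013 ≈ 17.952 μg/mL.
Peak 18.0 μg/mL vs MTC 33 μg/mL: below toxic threshold.

18.0 μg/mL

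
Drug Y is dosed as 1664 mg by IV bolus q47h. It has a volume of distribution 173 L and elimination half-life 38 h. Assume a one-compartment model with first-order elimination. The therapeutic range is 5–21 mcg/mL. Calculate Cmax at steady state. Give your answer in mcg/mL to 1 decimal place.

k = ln2/t½ = ln2/38 ≈ 0.018241 h⁻¹; fraction remaining f = e^(−kτ) = e^(−0.018241×47) ≈ 0.4243.
Accumulation ratio R = 1/(1 − f) ≈ 1/0.5757 ≈ 1.7370.
Single-dose peak C₀ = D/Vd = 1664/173 ≈ 9.618 mcg/mL.
Cmax,ss = C₀/(1 − f) ≈ 9.618/0.5757 ≈ 16.707 mcg/mL.
Peak 16.7 mcg/mL vs MTC 21 mcg/mL: below toxic threshold.

16.7 mcg/mL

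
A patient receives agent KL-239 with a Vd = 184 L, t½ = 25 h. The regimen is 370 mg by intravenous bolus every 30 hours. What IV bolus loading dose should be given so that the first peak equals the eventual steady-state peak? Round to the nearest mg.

f = (1/2)^(30/25) ≈ 0.435275; accumulation ratio R = 1/(1−f) ≈ 1.77077.
Loading dose to hit Cmax,ss on first dose: D_load = D_maint·R ≈ 370 × 1.77077 ≈ 655.18 mg.

655 mg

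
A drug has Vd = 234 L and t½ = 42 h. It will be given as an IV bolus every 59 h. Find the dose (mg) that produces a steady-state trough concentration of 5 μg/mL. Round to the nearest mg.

τ/t½ = 59/42 ≈ 1.4048, so f = (1/2)^(59/42) ≈ 0.377680.
Cmin,ss = (D/Vd)·f/(1−f), so D = Cmin,ss·Vd·(1−f)/f.
D = 5 × 234 × (1−f)/f ≈ 5 × 234 × 1.64774 ≈ 1927.86 mg.

1928 mg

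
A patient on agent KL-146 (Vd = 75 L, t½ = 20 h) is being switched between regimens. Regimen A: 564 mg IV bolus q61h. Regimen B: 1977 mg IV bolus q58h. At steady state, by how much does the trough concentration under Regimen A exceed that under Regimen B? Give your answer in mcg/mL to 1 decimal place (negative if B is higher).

-3.0 mcg/mL

Regimen A: f = (1/2)^(61/20) ≈ 0.1207; Cmin,ss = (564/75)·f/(1−f) ≈ 1.032 mcg/mL.
Regimen B: f = (1/2)^(58/20) ≈ 0.1340; Cmin,ss = (1977/75)·f/(1−f) ≈ 4.079 mcg/mL.
Difference ≈ 1.032 − 4.079 ≈ -3.047 mcg/mL.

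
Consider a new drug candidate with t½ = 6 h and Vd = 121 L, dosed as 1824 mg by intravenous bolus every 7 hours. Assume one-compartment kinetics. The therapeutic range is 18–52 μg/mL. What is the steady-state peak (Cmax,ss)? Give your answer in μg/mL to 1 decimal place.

Over one 7-h interval, 7/6 ≈ 1.1667 half-lives elapse, leaving f ≈ 0.4454 of each dose.
At steady state, accumulation factor R = 1/(1 − e^(−kτ)) ≈ 1.8031.
Each bolus raises the concentration by D/Vd = 1824/121 ≈ 15.074 μg/mL.
Steady-state peak Cmax,ss = C₀·R ≈ 15.074 × 1.8031 ≈ 27.180 μg/mL.
Peak 27.2 μg/mL vs MTC 52 μg/mL: below toxic threshold.

27.2 μg/mL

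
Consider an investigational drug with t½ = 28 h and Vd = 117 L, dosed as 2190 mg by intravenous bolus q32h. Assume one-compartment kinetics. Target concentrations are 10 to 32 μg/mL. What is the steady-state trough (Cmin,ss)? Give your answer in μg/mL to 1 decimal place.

k = ln2/t½ = ln2/28 ≈ 0.024755 h⁻¹; fraction remaining f = e^(−kτ) = e^(−0.024755×32) ≈ 0.4529.
Single-dose peak C₀ = D/Vd = 2190/117 ≈ 18.718 μg/mL.
Steady-state trough Cmin,ss = C₀·f/(1−f) ≈ 18.718 × 0.4529/0.5471 ≈ 15.495 μg/mL.
Trough 15.5 μg/mL vs MEC 10 μg/mL: adequate.

15.5 μg/mL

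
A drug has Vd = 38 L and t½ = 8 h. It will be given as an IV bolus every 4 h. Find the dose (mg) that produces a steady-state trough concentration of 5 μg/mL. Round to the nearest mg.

79 mg

τ/t½ = 4/8 ≈ 0.5, so f = (1/2)^(4/8) ≈ 0.707107.
Cmin,ss = (D/Vd)·f/(1−f), so D = Cmin,ss·Vd·(1−f)/f.
D = 5 × 38 × (1−f)/f ≈ 5 × 38 × 0.41421 ≈ 78.70 mg.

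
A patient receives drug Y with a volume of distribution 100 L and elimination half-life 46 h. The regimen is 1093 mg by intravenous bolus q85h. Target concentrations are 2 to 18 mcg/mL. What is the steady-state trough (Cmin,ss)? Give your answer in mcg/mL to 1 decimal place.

4.2 mcg/mL

k = ln2/t½ = ln2/46 ≈ 0.015068 h⁻¹; fraction remaining f = e^(−kτ) = e^(−0.015068×85) ≈ 0.2778.
Each bolus raises the concentration by D/Vd = 1093/100 ≈ 10.930 mcg/mL.
Steady-state trough Cmin,ss = C₀·f/(1−f) ≈ 10.930 × 0.2778/0.7222 ≈ 4.204 mcg/mL.
Trough 4.2 mcg/mL vs MEC 2 mcg/mL: adequate.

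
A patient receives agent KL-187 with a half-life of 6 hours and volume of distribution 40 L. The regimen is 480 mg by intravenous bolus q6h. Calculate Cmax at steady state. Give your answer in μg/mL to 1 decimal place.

24.0 μg/mL

τ = 6 h = 1 half-life, so f = (1/2)^1 = 0.5.
At steady state, R = 1/(1 − 0.5) = 2/1.
Single-dose peak C₀ = D/Vd = 480/40 = 12 μg/mL.
Steady-state peak Cmax,ss = C₀·R = 12 × 2/1 ≈ 24.000 μg/mL.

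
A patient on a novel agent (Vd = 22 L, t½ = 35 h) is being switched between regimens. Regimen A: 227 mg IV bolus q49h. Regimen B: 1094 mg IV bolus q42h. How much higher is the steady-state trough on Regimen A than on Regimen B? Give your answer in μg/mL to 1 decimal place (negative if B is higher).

-32.0 μg/mL

Regimen A: f = (1/2)^(49/35) ≈ 0.3789; Cmin,ss = (227/22)·f/(1−f) ≈ 6.295 μg/mL.
Regimen B: f = (1/2)^(42/35) ≈ 0.4353; Cmin,ss = (1094/22)·f/(1−f) ≈ 38.332 μg/mL.
Difference ≈ 6.295 − 38.332 ≈ -32.037 μg/mL.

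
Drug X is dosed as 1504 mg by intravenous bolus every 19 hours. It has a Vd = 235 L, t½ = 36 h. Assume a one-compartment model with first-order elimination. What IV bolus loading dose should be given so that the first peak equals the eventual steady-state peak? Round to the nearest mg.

4909 mg

f = (1/2)^(19/36) ≈ 0.693622; accumulation ratio R = 1/(1−f) ≈ 3.26394.
Loading dose to hit Cmax,ss on first dose: D_load = D_maint·R ≈ 1504 × 3.26394 ≈ 4908.97 mg.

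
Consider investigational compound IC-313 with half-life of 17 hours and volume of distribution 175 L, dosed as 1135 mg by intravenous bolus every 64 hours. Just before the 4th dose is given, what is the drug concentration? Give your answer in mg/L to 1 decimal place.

0.5 mg/L

f = (1/2)^(τ/t½) = (1/2)^(64/17) ≈ 0.0736.
C₀ = D/Vd = 1135/175 ≈ 6.486 mg/L.
Before the 4th dose, 3 doses have been given. Superposition: Cmin = C₀·(f + f² + … + f^3).
≈ 6.486 × (0.0736 + 0.0054 + 0.0004) ≈ 6.486 × 0.0794 ≈ 0.515 mg/L.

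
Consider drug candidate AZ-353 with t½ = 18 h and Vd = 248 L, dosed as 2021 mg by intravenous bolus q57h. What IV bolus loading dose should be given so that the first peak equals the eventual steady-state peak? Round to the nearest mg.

f = (1/2)^(57/18) ≈ 0.111362; accumulation ratio R = 1/(1−f) ≈ 1.12532.
Loading dose to hit Cmax,ss on first dose: D_load = D_maint·R ≈ 2021 × 1.12532 ≈ 2274.27 mg.

2274 mg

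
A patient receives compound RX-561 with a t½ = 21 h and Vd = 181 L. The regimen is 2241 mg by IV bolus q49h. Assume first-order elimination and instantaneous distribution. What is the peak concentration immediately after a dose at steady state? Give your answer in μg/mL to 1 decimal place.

τ/t½ = 49/21 ≈ 2.3333, so fraction remaining f = (1/2)^(49/21) ≈ 0.1984.
At steady state, accumulation factor R = 1/(1 − e^(−kτ)) ≈ 1.2475.
Single-dose peak C₀ = D/Vd = 2241/181 ≈ 12.381 μg/mL.
Cmax,ss = C₀/(1 − f) ≈ 12.381/0.8016 ≈ 15.445 μg/mL.

15.4 μg/mL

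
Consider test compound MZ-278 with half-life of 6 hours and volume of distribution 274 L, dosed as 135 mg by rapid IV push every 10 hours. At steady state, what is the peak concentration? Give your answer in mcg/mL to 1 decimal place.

τ/t½ = 10/6 ≈ 1.6667, so fraction remaining f = (1/2)^(10/6) ≈ 0.3150.
At steady state, accumulation factor R = 1/(1 − e^(−kτ)) ≈ 1.4599.
Each bolus raises the concentration by D/Vd = 135/274 ≈ 0.493 mcg/mL.
Steady-state peak Cmax,ss = C₀·R ≈ 0.493 × 1.4599 ≈ 0.720 mcg/mL.

0.7 mcg/mL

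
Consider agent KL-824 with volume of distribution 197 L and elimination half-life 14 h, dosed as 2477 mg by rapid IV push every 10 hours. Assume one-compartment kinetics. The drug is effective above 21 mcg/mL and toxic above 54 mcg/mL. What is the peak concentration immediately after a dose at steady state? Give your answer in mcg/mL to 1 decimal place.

k = ln2/t½ = ln2/14 ≈ 0.049511 h⁻¹; fraction remaining f = e^(−kτ) = e^(−0.049511×10) ≈ 0.6095.
Accumulation ratio R = 1/(1 − f) ≈ 1/0.3905 ≈ 2.5608.
Each bolus raises the concentration by D/Vd = 2477/197 ≈ 12.574 mcg/mL.
Steady-state peak Cmax,ss = C₀·R ≈ 12.574 × 2.5608 ≈ 32.199 mcg/mL.
Peak 32.2 mcg/mL vs MTC 54 mcg/mL: below toxic threshold.

32.2 mcg/mL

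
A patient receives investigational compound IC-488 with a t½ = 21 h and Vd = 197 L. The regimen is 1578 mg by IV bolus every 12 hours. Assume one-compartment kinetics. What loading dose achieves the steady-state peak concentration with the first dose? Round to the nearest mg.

f = (1/2)^(12/21) ≈ 0.672950; accumulation ratio R = 1/(1−f) ≈ 3.05764.
Loading dose to hit Cmax,ss on first dose: D_load = D_maint·R ≈ 1578 × 3.05764 ≈ 4824.96 mg.

4825 mg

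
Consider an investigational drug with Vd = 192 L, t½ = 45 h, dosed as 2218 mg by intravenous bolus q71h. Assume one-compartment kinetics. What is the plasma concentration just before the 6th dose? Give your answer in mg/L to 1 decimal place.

f = (1/2)^(τ/t½) = (1/2)^(71/45) ≈ 0.3350.
C₀ = D/Vd = 2218/192 ≈ 11.552 mg/L.
Before the 6th dose, 5 doses have been given. Superposition: Cmin = C₀·(f + f² + … + f^5).
≈ 11.552 × (0.3350 + 0.1122 + 0.0376 + 0.0126 + 0.0042) ≈ 11.552 × 0.5016 ≈ 5.794 mg/L.

5.8 mg/L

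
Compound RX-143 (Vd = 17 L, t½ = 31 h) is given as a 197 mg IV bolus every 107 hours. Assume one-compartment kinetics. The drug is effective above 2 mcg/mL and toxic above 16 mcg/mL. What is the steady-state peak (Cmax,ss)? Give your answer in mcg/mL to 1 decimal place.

12.8 mcg/mL

Over one 107-h interval, 107/31 ≈ 3.4516 half-lives elapse, leaving f ≈ 0.0914 of each dose.
Accumulation ratio R = 1/(1 − f) ≈ 1/0.9086 ≈ 1.1006.
Single-dose peak C₀ = D/Vd = 197/17 ≈ 11.588 mcg/mL.
Steady-state peak Cmax,ss = C₀·R ≈ 11.588 × 1.1006 ≈ 12.754 mcg/mL.
Peak 12.8 mcg/mL vs MTC 16 mcg/mL: below toxic threshold.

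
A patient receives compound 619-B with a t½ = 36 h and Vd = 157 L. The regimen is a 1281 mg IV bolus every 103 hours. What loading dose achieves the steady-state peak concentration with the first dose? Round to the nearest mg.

f = (1/2)^(103/36) ≈ 0.137632; accumulation ratio R = 1/(1−f) ≈ 1.15960.
Loading dose to hit Cmax,ss on first dose: D_load = D_maint·R ≈ 1281 × 1.15960 ≈ 1485.45 mg.

1485 mg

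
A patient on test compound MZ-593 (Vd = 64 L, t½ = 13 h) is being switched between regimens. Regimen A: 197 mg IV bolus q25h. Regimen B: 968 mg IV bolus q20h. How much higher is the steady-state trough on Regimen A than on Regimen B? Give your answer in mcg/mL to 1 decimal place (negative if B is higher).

Regimen A: f = (1/2)^(25/13) ≈ 0.2637; Cmin,ss = (197/64)·f/(1−f) ≈ 1.102 mcg/mL.
Regimen B: f = (1/2)^(20/13) ≈ 0.3443; Cmin,ss = (968/64)·f/(1−f) ≈ 7.942 mcg/mL.
Difference ≈ 1.102 − 7.942 ≈ -6.840 mcg/mL.

-6.8 mcg/mL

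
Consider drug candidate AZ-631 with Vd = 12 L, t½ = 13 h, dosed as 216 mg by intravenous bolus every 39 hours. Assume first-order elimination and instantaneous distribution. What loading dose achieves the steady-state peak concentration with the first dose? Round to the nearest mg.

247 mg

f = (1/2)^(39/13) ≈ 0.125000; accumulation ratio R = 1/(1−f) ≈ 1.14286.
Loading dose to hit Cmax,ss on first dose: D_load = D_maint·R ≈ 216 × 1.14286 ≈ 246.86 mg.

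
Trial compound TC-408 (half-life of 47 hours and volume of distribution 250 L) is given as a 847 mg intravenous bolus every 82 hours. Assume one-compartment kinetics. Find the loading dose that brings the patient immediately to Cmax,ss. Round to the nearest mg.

1207 mg

f = (1/2)^(82/47) ≈ 0.298400; accumulation ratio R = 1/(1−f) ≈ 1.42531.
Loading dose to hit Cmax,ss on first dose: D_load = D_maint·R ≈ 847 × 1.42531 ≈ 1207.24 mg.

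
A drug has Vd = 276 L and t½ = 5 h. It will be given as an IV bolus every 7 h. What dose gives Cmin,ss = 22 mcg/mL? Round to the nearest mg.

9952 mg

τ/t½ = 7/5 ≈ 1.4, so f = (1/2)^(7/5) ≈ 0.378929.
Cmin,ss = (D/Vd)·f/(1−f), so D = Cmin,ss·Vd·(1−f)/f.
D = 22 × 276 × (1−f)/f ≈ 22 × 276 × 1.63902 ≈ 9952.13 mg.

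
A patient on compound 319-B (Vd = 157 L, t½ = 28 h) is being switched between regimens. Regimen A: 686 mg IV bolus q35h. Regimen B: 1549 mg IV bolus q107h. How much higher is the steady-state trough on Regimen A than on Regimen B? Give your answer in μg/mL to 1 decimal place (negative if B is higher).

Regimen A: f = (1/2)^(35/28) ≈ 0.4204; Cmin,ss = (686/157)·f/(1−f) ≈ 3.169 μg/mL.
Regimen B: f = (1/2)^(107/28) ≈ 0.0707; Cmin,ss = (1549/157)·f/(1−f) ≈ 0.751 μg/mL.
Difference ≈ 3.169 − 0.751 ≈ 2.418 μg/mL.

2.4 μg/mL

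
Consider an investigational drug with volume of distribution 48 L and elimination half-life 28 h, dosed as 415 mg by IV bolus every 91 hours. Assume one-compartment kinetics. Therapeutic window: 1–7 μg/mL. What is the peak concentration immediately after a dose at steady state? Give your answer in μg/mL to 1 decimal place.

9.7 μg/mL

k = ln2/t½ = ln2/28 ≈ 0.024755 h⁻¹; fraction remaining f = e^(−kτ) = e^(−0.024755×91) ≈ 0.1051.
At steady state, accumulation factor R = 1/(1 − e^(−kτ)) ≈ 1.1174.
Single-dose peak C₀ = D/Vd = 415/48 ≈ 8.646 μg/mL.
Steady-state peak Cmax,ss = C₀·R ≈ 8.646 × 1.1174 ≈ 9.661 μg/mL.
Peak 9.7 μg/mL vs MTC 7 μg/mL: exceeds toxic threshold.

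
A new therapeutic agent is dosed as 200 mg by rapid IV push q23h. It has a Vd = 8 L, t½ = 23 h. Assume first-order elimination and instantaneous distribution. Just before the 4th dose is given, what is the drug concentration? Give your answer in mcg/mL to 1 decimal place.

21.9 mcg/mL

f = (1/2)^(τ/t½) = (1/2)^(23/23) ≈ 0.5000.
C₀ = D/Vd = 200/8 ≈ 25.000 mcg/mL.
Before the 4th dose, 3 doses have been given. Superposition: Cmin = C₀·(f + f² + … + f^3).
≈ 25.000 × (0.5000 + 0.2500 + 0.1250) ≈ 25.000 × 0.8750 ≈ 21.875 mcg/mL.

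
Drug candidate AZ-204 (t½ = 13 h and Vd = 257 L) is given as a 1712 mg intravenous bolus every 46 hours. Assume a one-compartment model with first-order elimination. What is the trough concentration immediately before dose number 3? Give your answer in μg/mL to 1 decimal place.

f = (1/2)^(τ/t½) = (1/2)^(46/13) ≈ 0.0861.
C₀ = D/Vd = 1712/257 ≈ 6.661 μg/mL.
Before the 3rd dose, 2 doses have been given. Superposition: Cmin = C₀·(f + f²).
≈ 6.661 × (0.0861 + 0.0074) ≈ 6.661 × 0.0935 ≈ 0.623 μg/mL.

0.6 μg/mL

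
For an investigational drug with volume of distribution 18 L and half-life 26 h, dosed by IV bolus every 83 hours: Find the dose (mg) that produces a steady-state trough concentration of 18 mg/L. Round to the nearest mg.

τ/t½ = 83/26 ≈ 3.1923, so f = (1/2)^(83/26) ≈ 0.109401.
Cmin,ss = (D/Vd)·f/(1−f), so D = Cmin,ss·Vd·(1−f)/f.
D = 18 × 18 × (1−f)/f ≈ 18 × 18 × 8.14068 ≈ 2637.58 mg.

2638 mg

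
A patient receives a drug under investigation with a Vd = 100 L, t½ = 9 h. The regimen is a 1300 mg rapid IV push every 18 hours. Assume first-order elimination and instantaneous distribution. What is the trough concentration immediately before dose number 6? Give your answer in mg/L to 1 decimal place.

4.3 mg/L

f = (1/2)^(τ/t½) = (1/2)^(18/9) ≈ 0.2500.
C₀ = D/Vd = 1300/100 ≈ 13.000 mg/L.
Before the 6th dose, 5 doses have been given. Superposition: Cmin = C₀·(f + f² + … + f^5).
≈ 13.000 × (0.2500 + 0.0625 + 0.0156 + 0.0039 + 0.0010) ≈ 13.000 × 0.3330 ≈ 4.329 mg/L.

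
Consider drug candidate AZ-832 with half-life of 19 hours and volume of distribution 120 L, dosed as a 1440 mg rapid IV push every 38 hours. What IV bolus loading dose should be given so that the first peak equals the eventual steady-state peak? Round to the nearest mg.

f = (1/2)^(38/19) ≈ 0.250000; accumulation ratio R = 1/(1−f) ≈ 1.33333.
Loading dose to hit Cmax,ss on first dose: D_load = D_maint·R ≈ 1440 × 1.33333 ≈ 1920.00 mg.

1920 mg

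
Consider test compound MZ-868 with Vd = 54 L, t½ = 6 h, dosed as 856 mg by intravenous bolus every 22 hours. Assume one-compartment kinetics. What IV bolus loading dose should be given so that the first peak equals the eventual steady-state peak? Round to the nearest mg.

929 mg

f = (1/2)^(22/6) ≈ 0.078745; accumulation ratio R = 1/(1−f) ≈ 1.08548.
Loading dose to hit Cmax,ss on first dose: D_load = D_maint·R ≈ 856 × 1.08548 ≈ 929.17 mg.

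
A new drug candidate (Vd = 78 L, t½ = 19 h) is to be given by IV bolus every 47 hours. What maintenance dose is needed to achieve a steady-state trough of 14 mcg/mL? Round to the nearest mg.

4974 mg

τ/t½ = 47/19 ≈ 2.4737, so f = (1/2)^(47/19) ≈ 0.180031.
Cmin,ss = (D/Vd)·f/(1−f), so D = Cmin,ss·Vd·(1−f)/f.
D = 14 × 78 × (1−f)/f ≈ 14 × 78 × 4.55460 ≈ 4973.62 mg.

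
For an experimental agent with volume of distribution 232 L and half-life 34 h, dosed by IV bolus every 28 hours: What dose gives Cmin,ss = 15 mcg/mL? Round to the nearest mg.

τ/t½ = 28/34 ≈ 0.82353, so f = (1/2)^(28/34) ≈ 0.565058.
Cmin,ss = (D/Vd)·f/(1−f), so D = Cmin,ss·Vd·(1−f)/f.
D = 15 × 232 × (1−f)/f ≈ 15 × 232 × 0.76973 ≈ 2678.66 mg.

2679 mg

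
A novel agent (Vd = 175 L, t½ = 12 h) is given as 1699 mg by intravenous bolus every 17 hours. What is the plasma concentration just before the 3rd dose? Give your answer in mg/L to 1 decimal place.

5.0 mg/L

f = (1/2)^(τ/t½) = (1/2)^(17/12) ≈ 0.3746.
C₀ = D/Vd = 1699/175 ≈ 9.709 mg/L.
Before the 3rd dose, 2 doses have been given. Superposition: Cmin = C₀·(f + f²).
≈ 9.709 × (0.3746 + 0.1403) ≈ 9.709 × 0.5149 ≈ 4.999 mg/L.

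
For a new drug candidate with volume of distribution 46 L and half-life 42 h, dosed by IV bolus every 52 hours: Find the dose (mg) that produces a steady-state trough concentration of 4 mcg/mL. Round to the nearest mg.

250 mg

τ/t½ = 52/42 ≈ 1.2381, so f = (1/2)^(52/42) ≈ 0.423932.
Cmin,ss = (D/Vd)·f/(1−f), so D = Cmin,ss·Vd·(1−f)/f.
D = 4 × 46 × (1−f)/f ≈ 4 × 46 × 1.35887 ≈ 250.03 mg.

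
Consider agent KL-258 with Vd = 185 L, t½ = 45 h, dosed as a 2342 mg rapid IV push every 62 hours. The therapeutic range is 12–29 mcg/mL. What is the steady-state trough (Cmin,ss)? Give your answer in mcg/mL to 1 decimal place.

k = ln2/t½ = ln2/45 ≈ 0.015403 h⁻¹; fraction remaining f = e^(−kτ) = e^(−0.015403×62) ≈ 0.3848.
Accumulation ratio R = 1/(1 − f) ≈ 1/0.6152 ≈ 1.6255.
Each bolus raises the concentration by D/Vd = 2342/185 ≈ 12.659 mcg/mL.
Steady-state peak Cmax,ss = C₀·R ≈ 12.659 × 1.6255 ≈ 20.577 mcg/mL.
One interval later, Cmin,ss = Cmax,ss·e^(−kτ) ≈ 20.577 × 0.3848 ≈ 7.918 mcg/mL.
Trough 7.9 mcg/mL vs MEC 12 mcg/mL: subtherapeutic.

7.9 mcg/mL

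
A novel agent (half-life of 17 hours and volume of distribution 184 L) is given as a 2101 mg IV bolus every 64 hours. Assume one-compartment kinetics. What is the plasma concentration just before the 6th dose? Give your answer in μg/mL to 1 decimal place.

0.9 μg/mL

f = (1/2)^(τ/t½) = (1/2)^(64/17) ≈ 0.0736.
C₀ = D/Vd = 2101/184 ≈ 11.418 μg/mL.
Before the 6th dose, 5 doses have been given. Superposition: Cmin = C₀·(f + f² + … + f^5).
≈ 11.418 × (0.0736 + 0.0054 + 0.0004 + 0.0000 + 0.0000) ≈ 11.418 × 0.0794 ≈ 0.907 μg/mL.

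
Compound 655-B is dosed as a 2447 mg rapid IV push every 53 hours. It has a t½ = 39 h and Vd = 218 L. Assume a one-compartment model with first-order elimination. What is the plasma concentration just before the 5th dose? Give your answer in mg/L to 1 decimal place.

7.0 mg/L

f = (1/2)^(τ/t½) = (1/2)^(53/39) ≈ 0.3899.
C₀ = D/Vd = 2447/218 ≈ 11.225 mg/L.
Before the 5th dose, 4 doses have been given. Superposition: Cmin = C₀·(f + f² + … + f^4).
≈ 11.225 × (0.3899 + 0.1520 + 0.0593 + 0.0231) ≈ 11.225 × 0.6243 ≈ 7.008 mg/L.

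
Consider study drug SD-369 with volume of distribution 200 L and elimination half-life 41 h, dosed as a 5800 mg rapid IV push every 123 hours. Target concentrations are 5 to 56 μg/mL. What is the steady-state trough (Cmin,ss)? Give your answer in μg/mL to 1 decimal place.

4.1 μg/mL

τ = 123 h = 3 half-lives, so f = (1/2)^3 = 0.125.
At steady state, R = 1/(1 − 0.125) = 8/7.
Single-dose peak C₀ = D/Vd = 5800/200 = 29 μg/mL.
Steady-state peak Cmax,ss = C₀·R = 29 × 8/7 ≈ 33.143 μg/mL.
Steady-state trough Cmin,ss = Cmax,ss·f ≈ 33.143 × 0.125 ≈ 4.143 μg/mL.
Trough 4.1 μg/mL vs MEC 5 μg/mL: subtherapeutic.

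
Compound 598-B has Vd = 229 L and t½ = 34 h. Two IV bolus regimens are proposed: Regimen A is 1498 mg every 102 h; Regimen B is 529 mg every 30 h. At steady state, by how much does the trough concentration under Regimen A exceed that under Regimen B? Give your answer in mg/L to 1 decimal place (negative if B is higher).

-1.8 mg/L

Regimen A: f = (1/2)^(102/34) ≈ 0.1250; Cmin,ss = (1498/229)·f/(1−f) ≈ 0.934 mg/L.
Regimen B: f = (1/2)^(30/34) ≈ 0.5425; Cmin,ss = (529/229)·f/(1−f) ≈ 2.739 mg/L.
Difference ≈ 0.934 − 2.739 ≈ -1.805 mg/L.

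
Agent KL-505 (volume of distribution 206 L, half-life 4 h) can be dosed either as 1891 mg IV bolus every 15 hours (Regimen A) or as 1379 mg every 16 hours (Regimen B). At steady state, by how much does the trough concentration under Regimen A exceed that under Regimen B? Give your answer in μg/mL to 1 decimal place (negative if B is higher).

0.3 μg/mL

Regimen A: f = (1/2)^(15/4) ≈ 0.0743; Cmin,ss = (1891/206)·f/(1−f) ≈ 0.737 μg/mL.
Regimen B: f = (1/2)^(16/4) ≈ 0.0625; Cmin,ss = (1379/206)·f/(1−f) ≈ 0.446 μg/mL.
Difference ≈ 0.737 − 0.446 ≈ 0.291 μg/mL.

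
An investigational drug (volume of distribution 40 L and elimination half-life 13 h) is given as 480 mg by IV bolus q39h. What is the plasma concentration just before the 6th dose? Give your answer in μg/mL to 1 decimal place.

1.7 μg/mL

f = (1/2)^(τ/t½) = (1/2)^(39/13) ≈ 0.1250.
C₀ = D/Vd = 480/40 ≈ 12.000 μg/mL.
Before the 6th dose, 5 doses have been given. Superposition: Cmin = C₀·(f + f² + … + f^5).
≈ 12.000 × (0.1250 + 0.0156 + 0.0020 + 0.0002 + 0.0000) ≈ 12.000 × 0.1428 ≈ 1.714 μg/mL.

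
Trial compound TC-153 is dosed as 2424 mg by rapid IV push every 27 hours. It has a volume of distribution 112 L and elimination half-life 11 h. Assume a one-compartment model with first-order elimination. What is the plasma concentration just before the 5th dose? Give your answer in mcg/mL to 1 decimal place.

4.8 mcg/mL

f = (1/2)^(τ/t½) = (1/2)^(27/11) ≈ 0.1824.
C₀ = D/Vd = 2424/112 ≈ 21.643 mcg/mL.
Before the 5th dose, 4 doses have been given. Superposition: Cmin = C₀·(f + f² + … + f^4).
≈ 21.643 × (0.1824 + 0.0333 + 0.0061 + 0.0011) ≈ 21.643 × 0.2229 ≈ 4.824 mcg/mL.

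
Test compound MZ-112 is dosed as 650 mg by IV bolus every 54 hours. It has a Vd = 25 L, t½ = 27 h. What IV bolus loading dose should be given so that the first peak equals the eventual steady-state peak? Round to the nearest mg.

867 mg

f = (1/2)^(54/27) ≈ 0.250000; accumulation ratio R = 1/(1−f) ≈ 1.33333.
Loading dose to hit Cmax,ss on first dose: D_load = D_maint·R ≈ 650 × 1.33333 ≈ 866.66 mg.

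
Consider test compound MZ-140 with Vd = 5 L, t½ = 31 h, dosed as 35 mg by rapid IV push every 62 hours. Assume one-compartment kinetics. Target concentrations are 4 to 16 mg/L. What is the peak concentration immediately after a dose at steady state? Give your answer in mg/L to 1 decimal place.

9.3 mg/L

τ = 62 h = 2 half-lives, so f = (1/2)^2 = 0.25.
Accumulation ratio R = 1/(1 − f) = 1/0.75 = 4/3.
Single-dose peak C₀ = D/Vd = 35/5 = 7 mg/L.
Steady-state peak Cmax,ss = C₀·R = 7 × 4/3 ≈ 9.333 mg/L.
Peak 9.3 mg/L vs MTC 16 mg/L: below toxic threshold.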